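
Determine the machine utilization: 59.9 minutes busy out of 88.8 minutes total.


Utilization = busy / total × 100
= 59.9 / 88.8 × 100
= 67.5%


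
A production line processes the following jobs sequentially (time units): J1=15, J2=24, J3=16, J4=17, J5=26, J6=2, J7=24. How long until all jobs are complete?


Sequential makespan: sum all processing times
= 15 + 24 + 16 + 17 + 26 + 2 + 24
= 124 time units


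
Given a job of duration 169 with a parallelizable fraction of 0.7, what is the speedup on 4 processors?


Amdahl's law: T_p = T × ((1-p) + p/N)
= 169 × ((1-0.7) + 0.7/4)
= 169 × (0.30 + 0.1750)
= 169 × 0.4750
= 80.28
Speedup = 169/80.28
= 2.11×


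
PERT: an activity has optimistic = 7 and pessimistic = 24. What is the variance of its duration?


σ² = ((p - o) / 6)² = (p - o)² / 36
= (24 - 7)² / 36
= 17² / 36
= 289 / 36
= 8.0278


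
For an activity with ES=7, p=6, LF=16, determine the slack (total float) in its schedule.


EF = ES + duration = 7 + 6 = 13
LS = LF - duration = 16 - 6 = 10
Total Float = LF - EF = 16 - 13
(or LS - ES = 10 - 7)
= 3


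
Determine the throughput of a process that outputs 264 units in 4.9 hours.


Throughput = units / time
= 264 / 4.9
= 53.9 units/hour


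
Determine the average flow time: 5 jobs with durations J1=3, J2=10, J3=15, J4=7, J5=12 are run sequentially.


Completion times:
  J1: completes at 3
  J2: completes at 13
  J3: completes at 28
  J4: completes at 35
  J5: completes at 47
Sum = 126
Average = 126/5
= 25.20


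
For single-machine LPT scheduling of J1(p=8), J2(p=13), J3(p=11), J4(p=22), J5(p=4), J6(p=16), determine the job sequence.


LPT: sort by longest processing time first
  J4: p=22
  J6: p=16
  J2: p=13
  J3: p=11
  J1: p=8
  J5: p=4
Order: J4 → J6 → J2 → J3 → J1 → J5


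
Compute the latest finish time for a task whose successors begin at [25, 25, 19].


LF = min of all successor start times
Successors start at: [25, 25, 19]
LF = min(25, 25, 19)
= 19


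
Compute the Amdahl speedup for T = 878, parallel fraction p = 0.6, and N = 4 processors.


Amdahl's law: T_p = T × ((1-p) + p/N)
= 878 × ((1-0.6) + 0.6/4)
= 878 × (0.40 + 0.1500)
= 878 × 0.5500
= 482.90
Speedup = 878/482.90
= 1.82×


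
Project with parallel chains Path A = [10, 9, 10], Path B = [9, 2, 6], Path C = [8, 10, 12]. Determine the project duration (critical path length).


Path A: 10 + 9 + 10 = 29
Path B: 9 + 2 + 6 = 17
Path C: 8 + 10 + 12 = 30
Critical path = longest = max(29, 17, 30)
= 30 (Path C)


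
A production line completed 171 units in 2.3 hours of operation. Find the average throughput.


Throughput = units / time
= 171 / 2.3
= 74.3 units/hour


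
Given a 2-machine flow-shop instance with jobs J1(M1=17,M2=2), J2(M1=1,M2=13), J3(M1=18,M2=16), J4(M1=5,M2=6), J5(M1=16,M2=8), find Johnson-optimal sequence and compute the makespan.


Johnson's rule:
Group 1 (M1≤M2, sort by M1): ['J2', 'J4']
Group 2 (M1>M2, sort desc M2): ['J3', 'J5', 'J1']
Sequence: J2 → J4 → J3 → J5 → J1
Makespan calculation:
  J2: M1 done=1, M2 done=14
  J4: M1 done=6, M2 done=20
  J3: M1 done=24, M2 done=40
  J5: M1 done=40, M2 done=48
  J1: M1 done=57, M2 done=59
= Sequence: J2 → J4 → J3 → J5 → J1, Makespan: 59


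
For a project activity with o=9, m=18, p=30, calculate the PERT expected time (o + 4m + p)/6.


te = (o + 4m + p) / 6
= (9 + 4×18 + 30) / 6
= (9 + 72 + 30) / 6
= 111 / 6
= 18.50


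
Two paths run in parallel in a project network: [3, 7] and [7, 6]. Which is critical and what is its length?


Path A: 3 + 7 = 10
Path B: 7 + 6 = 13
Critical path = longest = max(10, 13)
= 13 (Path B)


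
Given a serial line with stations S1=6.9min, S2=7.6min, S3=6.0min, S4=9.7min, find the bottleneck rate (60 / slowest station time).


Bottleneck = longest station time
Station times: [6.9, 7.6, 6.0, 9.7]
Max = 9.7 min
Rate = 60 / 9.7
= 6.19 units/hour (bottleneck: 9.7min)


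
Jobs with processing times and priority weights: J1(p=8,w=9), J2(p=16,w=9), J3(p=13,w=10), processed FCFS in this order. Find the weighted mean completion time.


Completion times:
  J1: C=8, w×C=9×8=72
  J2: C=24, w×C=9×24=216
  J3: C=37, w×C=10×37=370
Sum w×C = 658
Sum w = 28
Weighted avg = 658/28
= 23.50


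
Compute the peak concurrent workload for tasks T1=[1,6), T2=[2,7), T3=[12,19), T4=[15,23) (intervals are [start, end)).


Check each time point for overlaps:
  t=2: 2 tasks active (T1, T2)
Max concurrent = 2


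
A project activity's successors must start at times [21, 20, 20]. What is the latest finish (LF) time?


LF = min of all successor start times
Successors start at: [21, 20, 20]
LF = min(21, 20, 20)
= 20


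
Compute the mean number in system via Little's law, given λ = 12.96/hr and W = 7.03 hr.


Little's law: L = λ × W
= 12.96 × 7.03
= 91.11


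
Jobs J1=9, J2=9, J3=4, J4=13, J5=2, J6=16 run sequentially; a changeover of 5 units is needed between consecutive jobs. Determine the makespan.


Makespan = Σ processing + (n-1) × setup
= (9 + 9 + 4 + 13 + 2 + 16) + (6-1)×5
= 53 + 25
= 78 time units


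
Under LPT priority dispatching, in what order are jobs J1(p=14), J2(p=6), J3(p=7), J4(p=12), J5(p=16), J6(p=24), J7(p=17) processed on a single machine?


LPT: sort by longest processing time first
  J6: p=24
  J7: p=17
  J5: p=16
  J1: p=14
  J4: p=12
  J3: p=7
  J2: p=6
Order: J6 → J7 → J5 → J1 → J4 → J3 → J2


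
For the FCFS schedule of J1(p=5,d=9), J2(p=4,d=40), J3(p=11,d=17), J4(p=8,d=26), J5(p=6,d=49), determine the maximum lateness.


Lateness per job (L = C - d):
  J1: C=5, d=9, L=-4
  J2: C=9, d=40, L=-31
  J3: C=20, d=17, L=3
  J4: C=28, d=26, L=2
  J5: C=34, d=49, L=-15
Lmax = max(-4, -31, 3, 2, -15)
= 3


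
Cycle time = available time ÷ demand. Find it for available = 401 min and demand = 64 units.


Cycle time = available time / demand
= 401 / 64
= 6.27 min/unit


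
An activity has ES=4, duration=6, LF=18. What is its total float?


EF = ES + duration = 4 + 6 = 10
LS = LF - duration = 18 - 6 = 12
Total Float = LF - EF = 18 - 10
(or LS - ES = 12 - 4)
= 8


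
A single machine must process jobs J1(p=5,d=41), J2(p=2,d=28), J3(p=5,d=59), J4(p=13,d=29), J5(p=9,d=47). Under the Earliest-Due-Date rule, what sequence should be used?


EDD: sort by earliest due date
  J2: d=28, p=2
  J4: d=29, p=13
  J1: d=41, p=5
  J5: d=47, p=9
  J3: d=59, p=5
Order: J2 → J4 → J1 → J5 → J3


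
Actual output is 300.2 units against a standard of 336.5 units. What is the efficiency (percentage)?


Efficiency = (actual / standard) × 100
= (300.2 / 336.5) × 100
= 89.2%


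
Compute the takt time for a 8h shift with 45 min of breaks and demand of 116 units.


Available = 8×60 - 45 = 435 min
Takt time = 435 / 116
= 3.75 min/unit


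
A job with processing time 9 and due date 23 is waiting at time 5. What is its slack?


Slack = due - current_time - processing
= 23 - 5 - 9
= 9


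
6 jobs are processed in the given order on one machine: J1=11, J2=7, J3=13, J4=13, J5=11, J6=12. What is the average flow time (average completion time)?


Completion times:
  J1: completes at 11
  J2: completes at 18
  J3: completes at 31
  J4: completes at 44
  J5: completes at 55
  J6: completes at 67
Sum = 226
Average = 226/6
= 37.67


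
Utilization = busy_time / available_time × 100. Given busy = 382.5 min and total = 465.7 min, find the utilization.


Utilization = busy / total × 100
= 382.5 / 465.7 × 100
= 82.1%


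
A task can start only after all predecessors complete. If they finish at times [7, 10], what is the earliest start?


ES = max of all predecessor completion times
Predecessors: [7, 10]
ES = max(7, 10)
= 10


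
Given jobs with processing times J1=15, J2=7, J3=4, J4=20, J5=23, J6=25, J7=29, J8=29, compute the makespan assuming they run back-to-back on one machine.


Sequential makespan: sum all processing times
= 15 + 7 + 4 + 20 + 23 + 25 + 29 + 29
= 152 time units


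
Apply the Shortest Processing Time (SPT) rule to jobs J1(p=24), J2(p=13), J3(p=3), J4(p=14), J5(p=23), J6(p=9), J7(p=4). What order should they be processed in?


SPT: sort by shortest processing time
  J3: p=3
  J7: p=4
  J6: p=9
  J2: p=13
  J4: p=14
  J5: p=23
  J1: p=24
Order: J3 → J7 → J6 → J2 → J4 → J5 → J1


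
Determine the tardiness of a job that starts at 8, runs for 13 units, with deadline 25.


Completion = start + processing = 8 + 13 = 21
Tardiness = max(0, C - d) = max(0, 21 - 25)
= max(0, -4)
= 0


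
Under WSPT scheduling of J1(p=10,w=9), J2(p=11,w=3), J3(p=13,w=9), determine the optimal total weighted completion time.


WSPT order (by p/w): J1 → J3 → J2
  J1: C=10, w·C=9×10=90
  J3: C=23, w·C=9×23=207
  J2: C=34, w·C=3×34=102
Σ w·C = 399
= 399


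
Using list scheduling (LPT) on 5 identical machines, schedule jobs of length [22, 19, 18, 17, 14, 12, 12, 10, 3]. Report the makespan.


Jobs (LPT sorted): [22, 19, 18, 17, 14, 12, 12, 10, 3]
Machines: 5
  J=22 → Machine 1 (load: 0+22=22)
  J=19 → Machine 2 (load: 0+19=19)
  J=18 → Machine 3 (load: 0+18=18)
  J=17 → Machine 4 (load: 0+17=17)
  J=14 → Machine 5 (load: 0+14=14)
  J=12 → Machine 5 (load: 14+12=26)
  J=12 → Machine 4 (load: 17+12=29)
  J=10 → Machine 3 (load: 18+10=28)
  J=3 → Machine 2 (load: 19+3=22)
Machine loads: [22, 22, 28, 29, 26]
Makespan = max = 29 time units


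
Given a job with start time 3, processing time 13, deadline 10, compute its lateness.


Completion = 3 + 13 = 16
Lateness = C - d = 16 - 10
= 6


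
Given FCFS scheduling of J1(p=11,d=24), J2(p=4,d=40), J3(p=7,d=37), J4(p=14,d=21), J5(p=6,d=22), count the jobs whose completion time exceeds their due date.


Completion vs due date:
  J1: C=11, d=24 → on time
  J2: C=15, d=40 → on time
  J3: C=22, d=37 → on time
  J4: C=36, d=21 → TARDY
  J5: C=42, d=22 → TARDY
Tardy jobs: J4, J5
Count = 2


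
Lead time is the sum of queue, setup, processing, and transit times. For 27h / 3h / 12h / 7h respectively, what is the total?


Lead time = queue + setup + processing + transit
= 27 + 3 + 12 + 7
= 49 hours


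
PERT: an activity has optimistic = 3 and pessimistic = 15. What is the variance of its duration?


σ² = ((p - o) / 6)² = (p - o)² / 36
= (15 - 3)² / 36
= 12² / 36
= 144 / 36
= 4.0000


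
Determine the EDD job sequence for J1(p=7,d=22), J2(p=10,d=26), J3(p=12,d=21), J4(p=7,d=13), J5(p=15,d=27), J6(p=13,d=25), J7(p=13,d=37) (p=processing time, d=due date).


EDD: sort by earliest due date
  J4: d=13, p=7
  J3: d=21, p=12
  J1: d=22, p=7
  J6: d=25, p=13
  J2: d=26, p=10
  J5: d=27, p=15
  J7: d=37, p=13
Order: J4 → J3 → J1 → J6 → J2 → J5 → J7


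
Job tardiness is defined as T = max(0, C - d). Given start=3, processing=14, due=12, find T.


Completion = start + processing = 3 + 14 = 17
Tardiness = max(0, C - d) = max(0, 17 - 12)
= max(0, 5)
= 5


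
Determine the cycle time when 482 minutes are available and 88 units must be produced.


Cycle time = available time / demand
= 482 / 88
= 5.48 min/unit


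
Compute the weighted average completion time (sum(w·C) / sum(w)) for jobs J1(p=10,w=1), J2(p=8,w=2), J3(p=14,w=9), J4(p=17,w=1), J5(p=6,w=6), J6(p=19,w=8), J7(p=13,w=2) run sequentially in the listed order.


Completion times:
  J1: C=10, w×C=1×10=10
  J2: C=18, w×C=2×18=36
  J3: C=32, w×C=9×32=288
  J4: C=49, w×C=1×49=49
  J5: C=55, w×C=6×55=330
  J6: C=74, w×C=8×74=592
  J7: C=87, w×C=2×87=174
Sum w×C = 1479
Sum w = 29
Weighted avg = 1479/29
= 51.00


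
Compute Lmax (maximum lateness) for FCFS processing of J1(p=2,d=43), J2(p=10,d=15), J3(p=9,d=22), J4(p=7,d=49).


Lateness per job (L = C - d):
  J1: C=2, d=43, L=-41
  J2: C=12, d=15, L=-3
  J3: C=21, d=22, L=-1
  J4: C=28, d=49, L=-21
Lmax = max(-41, -3, -1, -21)
= -1


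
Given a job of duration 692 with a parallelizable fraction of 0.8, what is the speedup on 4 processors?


Amdahl's law: T_p = T × ((1-p) + p/N)
= 692 × ((1-0.8) + 0.8/4)
= 692 × (0.20 + 0.2000)
= 692 × 0.4000
= 276.80
Speedup = 692/276.80
= 2.50×


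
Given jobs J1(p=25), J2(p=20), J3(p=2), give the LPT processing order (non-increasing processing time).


LPT: sort by longest processing time first
  J1: p=25
  J2: p=20
  J3: p=2
Order: J1 → J2 → J3


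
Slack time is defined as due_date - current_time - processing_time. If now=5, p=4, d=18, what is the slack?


Slack = due - current_time - processing
= 18 - 5 - 4
= 9


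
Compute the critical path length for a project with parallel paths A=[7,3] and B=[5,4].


Path A: 7 + 3 = 10
Path B: 5 + 4 = 9
Critical path = longest = max(10, 9)
= 10 (Path A)


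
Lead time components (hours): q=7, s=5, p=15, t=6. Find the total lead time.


Lead time = queue + setup + processing + transit
= 7 + 5 + 15 + 6
= 33 hours


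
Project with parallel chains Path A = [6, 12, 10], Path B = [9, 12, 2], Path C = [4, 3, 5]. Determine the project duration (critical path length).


Path A: 6 + 12 + 10 = 28
Path B: 9 + 12 + 2 = 23
Path C: 4 + 3 + 5 = 12
Critical path = longest = max(28, 23, 12)
= 28 (Path A)


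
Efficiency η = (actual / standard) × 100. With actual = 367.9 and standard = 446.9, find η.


Efficiency = (actual / standard) × 100
= (367.9 / 446.9) × 100
= 82.3%


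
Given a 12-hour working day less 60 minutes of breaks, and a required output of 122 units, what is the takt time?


Available = 12×60 - 60 = 660 min
Takt time = 660 / 122
= 5.41 min/unit


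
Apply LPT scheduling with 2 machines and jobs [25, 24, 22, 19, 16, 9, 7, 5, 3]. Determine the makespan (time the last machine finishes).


Jobs (LPT sorted): [25, 24, 22, 19, 16, 9, 7, 5, 3]
Machines: 2
  J=25 → Machine 1 (load: 0+25=25)
  J=24 → Machine 2 (load: 0+24=24)
  J=22 → Machine 2 (load: 24+22=46)
  J=19 → Machine 1 (load: 25+19=44)
  J=16 → Machine 1 (load: 44+16=60)
  J=9 → Machine 2 (load: 46+9=55)
  J=7 → Machine 2 (load: 55+7=62)
  J=5 → Machine 1 (load: 60+5=65)
  J=3 → Machine 2 (load: 62+3=65)
Machine loads: [65, 65]
Makespan = max = 65 time units


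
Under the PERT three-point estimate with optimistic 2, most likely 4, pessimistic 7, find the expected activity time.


te = (o + 4m + p) / 6
= (2 + 4×4 + 7) / 6
= (2 + 16 + 7) / 6
= 25 / 6
= 4.17


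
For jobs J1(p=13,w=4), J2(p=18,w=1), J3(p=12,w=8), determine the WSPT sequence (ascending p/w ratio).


WSPT (Smith's rule): sort by p/w ascending
  J3: p/w = 12/8 = 1.500
  J1: p/w = 13/4 = 3.250
  J2: p/w = 18/1 = 18.000
Order: J3 → J1 → J2


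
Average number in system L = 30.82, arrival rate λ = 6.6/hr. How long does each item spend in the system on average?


Little's law: L = λW → W = L / λ
= 30.82 / 6.6
= 4.67 hours


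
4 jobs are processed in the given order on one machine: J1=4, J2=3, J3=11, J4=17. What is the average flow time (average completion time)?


Completion times:
  J1: completes at 4
  J2: completes at 7
  J3: completes at 18
  J4: completes at 35
Sum = 64
Average = 64/4
= 16.00


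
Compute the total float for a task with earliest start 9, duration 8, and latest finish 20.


EF = ES + duration = 9 + 8 = 17
LS = LF - duration = 20 - 8 = 12
Total Float = LF - EF = 20 - 17
(or LS - ES = 12 - 9)
= 3


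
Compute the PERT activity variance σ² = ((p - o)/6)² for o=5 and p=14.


σ² = ((p - o) / 6)² = (p - o)² / 36
= (14 - 5)² / 36
= 9² / 36
= 81 / 36
= 2.2500


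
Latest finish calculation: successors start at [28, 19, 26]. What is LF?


LF = min of all successor start times
Successors start at: [28, 19, 26]
LF = min(28, 19, 26)
= 19


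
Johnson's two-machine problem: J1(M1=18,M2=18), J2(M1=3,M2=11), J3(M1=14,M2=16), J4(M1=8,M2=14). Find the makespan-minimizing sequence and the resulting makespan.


Johnson's rule:
Group 1 (M1≤M2, sort by M1): ['J2', 'J4', 'J3', 'J1']
Group 2 (M1>M2, sort desc M2): []
Sequence: J2 → J4 → J3 → J1
Makespan calculation:
  J2: M1 done=3, M2 done=14
  J4: M1 done=11, M2 done=28
  J3: M1 done=25, M2 done=44
  J1: M1 done=43, M2 done=62
= Sequence: J2 → J4 → J3 → J1, Makespan: 62


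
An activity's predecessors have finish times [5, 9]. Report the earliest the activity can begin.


ES = max of all predecessor completion times
Predecessors: [5, 9]
ES = max(5, 9)
= 9


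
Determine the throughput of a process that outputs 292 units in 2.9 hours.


Throughput = units / time
= 292 / 2.9
= 100.7 units/hour


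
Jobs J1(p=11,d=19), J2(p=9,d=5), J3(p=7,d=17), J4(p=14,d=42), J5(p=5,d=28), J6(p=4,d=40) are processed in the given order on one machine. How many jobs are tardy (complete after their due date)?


Completion vs due date:
  J1: C=11, d=19 → on time
  J2: C=20, d=5 → TARDY
  J3: C=27, d=17 → TARDY
  J4: C=41, d=42 → on time
  J5: C=46, d=28 → TARDY
  J6: C=50, d=40 → TARDY
Tardy jobs: J2, J3, J5, J6
Count = 4


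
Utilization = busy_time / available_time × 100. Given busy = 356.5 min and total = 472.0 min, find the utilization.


Utilization = busy / total × 100
= 356.5 / 472.0 × 100
= 75.5%


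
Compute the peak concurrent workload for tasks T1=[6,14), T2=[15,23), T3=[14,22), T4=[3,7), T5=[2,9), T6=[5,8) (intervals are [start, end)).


Check each time point for overlaps:
  t=6: 4 tasks active (T1, T4, T5, T6)
Max concurrent = 4


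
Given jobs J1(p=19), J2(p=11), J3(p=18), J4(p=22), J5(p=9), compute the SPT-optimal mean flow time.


SPT order: J5 → J2 → J3 → J1 → J4
Completion times:
  J5: C=9
  J2: C=20
  J3: C=38
  J1: C=57
  J4: C=79
Sum = 203, n = 5
Mean flow = 203/5
= 40.60


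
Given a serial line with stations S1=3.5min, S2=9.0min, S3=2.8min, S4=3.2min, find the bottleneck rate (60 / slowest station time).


Bottleneck = longest station time
Station times: [3.5, 9.0, 2.8, 3.2]
Max = 9.0 min
Rate = 60 / 9.0
= 6.67 units/hour (bottleneck: 9.0min)


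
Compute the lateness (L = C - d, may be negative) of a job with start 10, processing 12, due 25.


Completion = 10 + 12 = 22
Lateness = C - d = 22 - 25
= -3


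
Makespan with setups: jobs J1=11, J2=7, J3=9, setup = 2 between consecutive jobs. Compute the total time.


Makespan = Σ processing + (n-1) × setup
= (11 + 7 + 9) + (3-1)×2
= 27 + 4
= 31 time units


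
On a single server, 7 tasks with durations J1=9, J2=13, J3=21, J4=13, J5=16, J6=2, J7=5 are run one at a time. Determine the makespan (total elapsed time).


Sequential makespan: sum all processing times
= 9 + 13 + 21 + 13 + 16 + 2 + 5
= 79 time units


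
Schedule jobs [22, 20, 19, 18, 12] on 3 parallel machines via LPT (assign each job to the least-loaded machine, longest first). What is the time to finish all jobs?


Jobs (LPT sorted): [22, 20, 19, 18, 12]
Machines: 3
  J=22 → Machine 1 (load: 0+22=22)
  J=20 → Machine 2 (load: 0+20=20)
  J=19 → Machine 3 (load: 0+19=19)
  J=18 → Machine 3 (load: 19+18=37)
  J=12 → Machine 2 (load: 20+12=32)
Machine loads: [22, 32, 37]
Makespan = max = 37 time units


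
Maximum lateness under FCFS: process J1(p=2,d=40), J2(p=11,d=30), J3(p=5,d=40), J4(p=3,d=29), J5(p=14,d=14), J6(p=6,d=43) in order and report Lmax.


Lateness per job (L = C - d):
  J1: C=2, d=40, L=-38
  J2: C=13, d=30, L=-17
  J3: C=18, d=40, L=-22
  J4: C=21, d=29, L=-8
  J5: C=35, d=14, L=21
  J6: C=41, d=43, L=-2
Lmax = max(-38, -17, -22, -8, 21, -2)
= 21


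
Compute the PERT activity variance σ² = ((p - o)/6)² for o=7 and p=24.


σ² = ((p - o) / 6)² = (p - o)² / 36
= (24 - 7)² / 36
= 17² / 36
= 289 / 36
= 8.0278


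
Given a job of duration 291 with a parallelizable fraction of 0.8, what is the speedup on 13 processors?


Amdahl's law: T_p = T × ((1-p) + p/N)
= 291 × ((1-0.8) + 0.8/13)
= 291 × (0.20 + 0.0615)
= 291 × 0.2615
= 76.11
Speedup = 291/76.11
= 3.82×


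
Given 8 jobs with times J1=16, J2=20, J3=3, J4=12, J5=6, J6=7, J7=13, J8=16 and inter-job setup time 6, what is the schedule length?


Makespan = Σ processing + (n-1) × setup
= (16 + 20 + 3 + 12 + 6 + 7 + 13 + 16) + (8-1)×6
= 93 + 42
= 135 time units


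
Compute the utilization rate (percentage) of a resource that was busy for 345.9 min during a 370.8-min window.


Utilization = busy / total × 100
= 345.9 / 370.8 × 100
= 93.3%


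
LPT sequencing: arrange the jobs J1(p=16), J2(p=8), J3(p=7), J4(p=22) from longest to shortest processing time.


LPT: sort by longest processing time first
  J4: p=22
  J1: p=16
  J2: p=8
  J3: p=7
Order: J4 → J1 → J2 → J3


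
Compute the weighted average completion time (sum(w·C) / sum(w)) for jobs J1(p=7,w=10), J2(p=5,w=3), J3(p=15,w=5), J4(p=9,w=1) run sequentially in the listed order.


Completion times:
  J1: C=7, w×C=10×7=70
  J2: C=12, w×C=3×12=36
  J3: C=27, w×C=5×27=135
  J4: C=36, w×C=1×36=36
Sum w×C = 277
Sum w = 19
Weighted avg = 277/19
= 14.58


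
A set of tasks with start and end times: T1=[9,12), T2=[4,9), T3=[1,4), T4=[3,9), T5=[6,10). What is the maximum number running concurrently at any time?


Check each time point for overlaps:
  t=6: 3 tasks active (T2, T4, T5)
Max concurrent = 3


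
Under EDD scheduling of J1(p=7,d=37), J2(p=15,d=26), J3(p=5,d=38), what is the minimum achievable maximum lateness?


EDD order: J2 → J1 → J3
Completion and lateness:
  J2: C=15, d=26, L=15-26=-11
  J1: C=22, d=37, L=22-37=-15
  J3: C=27, d=38, L=27-38=-11
Lmax = max(-11, -15, -11)
= -11


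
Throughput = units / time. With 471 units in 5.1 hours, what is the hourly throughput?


Throughput = units / time
= 471 / 5.1
= 92.4 units/hour


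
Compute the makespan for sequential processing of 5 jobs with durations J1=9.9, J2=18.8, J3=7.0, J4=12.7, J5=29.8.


Sequential makespan: sum all processing times
= 9.9 + 18.8 + 7.0 + 12.7 + 29.8
= 78.2 time units


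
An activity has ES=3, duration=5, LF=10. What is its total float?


EF = ES + duration = 3 + 5 = 8
LS = LF - duration = 10 - 5 = 5
Total Float = LF - EF = 10 - 8
(or LS - ES = 5 - 3)
= 2


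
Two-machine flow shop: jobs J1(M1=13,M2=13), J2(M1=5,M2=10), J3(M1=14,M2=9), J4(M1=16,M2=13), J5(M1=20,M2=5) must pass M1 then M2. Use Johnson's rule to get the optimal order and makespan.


Johnson's rule:
Group 1 (M1≤M2, sort by M1): ['J2', 'J1']
Group 2 (M1>M2, sort desc M2): ['J4', 'J3', 'J5']
Sequence: J2 → J1 → J4 → J3 → J5
Makespan calculation:
  J2: M1 done=5, M2 done=15
  J1: M1 done=18, M2 done=31
  J4: M1 done=34, M2 done=47
  J3: M1 done=48, M2 done=57
  J5: M1 done=68, M2 done=73
= Sequence: J2 → J1 → J4 → J3 → J5, Makespan: 73


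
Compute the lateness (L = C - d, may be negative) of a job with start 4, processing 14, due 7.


Completion = 4 + 14 = 18
Lateness = C - d = 18 - 7
= 11


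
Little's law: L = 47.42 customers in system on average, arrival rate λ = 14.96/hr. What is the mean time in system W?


Little's law: L = λW → W = L / λ
= 47.42 / 14.96
= 3.17 hours


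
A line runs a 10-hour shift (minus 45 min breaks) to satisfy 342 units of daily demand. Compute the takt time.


Available = 10×60 - 45 = 555 min
Takt time = 555 / 342
= 1.62 min/unit


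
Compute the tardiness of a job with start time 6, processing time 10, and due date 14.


Completion = start + processing = 6 + 10 = 16
Tardiness = max(0, C - d) = max(0, 16 - 14)
= max(0, 2)
= 2


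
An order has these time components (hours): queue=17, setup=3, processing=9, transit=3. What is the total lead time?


Lead time = queue + setup + processing + transit
= 17 + 3 + 9 + 3
= 32 hours


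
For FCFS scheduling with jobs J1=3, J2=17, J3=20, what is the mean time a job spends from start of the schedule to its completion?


Completion times:
  J1: completes at 3
  J2: completes at 20
  J3: completes at 40
Sum = 63
Average = 63/3
= 21.00


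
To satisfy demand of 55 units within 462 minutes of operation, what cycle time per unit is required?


Cycle time = available time / demand
= 462 / 55
= 8.40 min/unit


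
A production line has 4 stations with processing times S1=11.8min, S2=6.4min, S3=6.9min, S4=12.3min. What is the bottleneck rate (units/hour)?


Bottleneck = longest station time
Station times: [11.8, 6.4, 6.9, 12.3]
Max = 12.3 min
Rate = 60 / 12.3
= 4.88 units/hour (bottleneck: 12.3min)


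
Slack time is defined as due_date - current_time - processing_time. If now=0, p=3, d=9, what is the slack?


Slack = due - current_time - processing
= 9 - 0 - 3
= 6


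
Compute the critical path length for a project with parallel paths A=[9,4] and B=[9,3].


Path A: 9 + 4 = 13
Path B: 9 + 3 = 12
Critical path = longest = max(13, 12)
= 13 (Path A)


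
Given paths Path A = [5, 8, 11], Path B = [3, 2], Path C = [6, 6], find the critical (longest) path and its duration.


Path A: 5 + 8 + 11 = 24
Path B: 3 + 2 = 5
Path C: 6 + 6 = 12
Critical path = longest = max(24, 5, 12)
= 24 (Path A)


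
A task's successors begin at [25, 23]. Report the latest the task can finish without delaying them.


LF = min of all successor start times
Successors start at: [25, 23]
LF = min(25, 23)
= 23


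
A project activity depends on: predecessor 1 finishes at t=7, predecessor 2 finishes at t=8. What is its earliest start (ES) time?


ES = max of all predecessor completion times
Predecessors: [7, 8]
ES = max(7, 8)
= 8


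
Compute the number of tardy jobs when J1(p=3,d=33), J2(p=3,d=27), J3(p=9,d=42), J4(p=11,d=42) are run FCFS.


Completion vs due date:
  J1: C=3, d=33 → on time
  J2: C=6, d=27 → on time
  J3: C=15, d=42 → on time
  J4: C=26, d=42 → on time
Tardy jobs: none
Count = 0


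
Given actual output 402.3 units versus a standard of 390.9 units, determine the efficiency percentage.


Efficiency = (actual / standard) × 100
= (402.3 / 390.9) × 100
= 102.9%


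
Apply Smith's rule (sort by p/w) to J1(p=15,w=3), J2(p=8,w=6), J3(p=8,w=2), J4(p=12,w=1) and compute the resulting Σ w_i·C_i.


WSPT order (by p/w): J2 → J3 → J1 → J4
  J2: C=8, w·C=6×8=48
  J3: C=16, w·C=2×16=32
  J1: C=31, w·C=3×31=93
  J4: C=43, w·C=1×43=43
Σ w·C = 216
= 216


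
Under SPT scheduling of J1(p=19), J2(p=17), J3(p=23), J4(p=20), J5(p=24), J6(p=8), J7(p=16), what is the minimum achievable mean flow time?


SPT order: J6 → J7 → J2 → J1 → J4 → J3 → J5
Completion times:
  J6: C=8
  J7: C=24
  J2: C=41
  J1: C=60
  J4: C=80
  J3: C=103
  J5: C=127
Sum = 443, n = 7
Mean flow = 443/7
= 63.29


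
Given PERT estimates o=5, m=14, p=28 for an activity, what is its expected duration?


te = (o + 4m + p) / 6
= (5 + 4×14 + 28) / 6
= (5 + 56 + 28) / 6
= 89 / 6
= 14.83


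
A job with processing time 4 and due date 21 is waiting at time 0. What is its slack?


Slack = due - current_time - processing
= 21 - 0 - 4
= 17


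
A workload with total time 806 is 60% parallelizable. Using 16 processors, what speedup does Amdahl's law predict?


Amdahl's law: T_p = T × ((1-p) + p/N)
= 806 × ((1-0.6) + 0.6/16)
= 806 × (0.40 + 0.0375)
= 806 × 0.4375
= 352.62
Speedup = 806/352.62
= 2.29×


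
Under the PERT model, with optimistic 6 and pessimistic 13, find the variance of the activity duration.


σ² = ((p - o) / 6)² = (p - o)² / 36
= (13 - 6)² / 36
= 7² / 36
= 49 / 36
= 1.3611


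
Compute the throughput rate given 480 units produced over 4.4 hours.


Throughput = units / time
= 480 / 4.4
= 109.1 units/hour


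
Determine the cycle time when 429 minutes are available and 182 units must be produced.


Cycle time = available time / demand
= 429 / 182
= 2.36 min/unit


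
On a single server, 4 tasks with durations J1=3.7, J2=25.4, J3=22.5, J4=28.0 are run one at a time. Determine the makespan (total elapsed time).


Sequential makespan: sum all processing times
= 3.7 + 25.4 + 22.5 + 28.0
= 79.6 time units


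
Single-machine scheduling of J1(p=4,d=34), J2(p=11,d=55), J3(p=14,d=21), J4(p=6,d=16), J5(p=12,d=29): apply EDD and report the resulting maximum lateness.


EDD order: J4 → J3 → J5 → J1 → J2
Completion and lateness:
  J4: C=6, d=16, L=6-16=-10
  J3: C=20, d=21, L=20-21=-1
  J5: C=32, d=29, L=32-29=3
  J1: C=36, d=34, L=36-34=2
  J2: C=47, d=55, L=47-55=-8
Lmax = max(-10, -1, 3, 2, -8)
= 3


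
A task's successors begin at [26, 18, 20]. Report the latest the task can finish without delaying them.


LF = min of all successor start times
Successors start at: [26, 18, 20]
LF = min(26, 18, 20)
= 18


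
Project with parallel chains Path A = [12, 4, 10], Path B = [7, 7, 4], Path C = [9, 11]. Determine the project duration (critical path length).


Path A: 12 + 4 + 10 = 26
Path B: 7 + 7 + 4 = 18
Path C: 9 + 11 = 20
Critical path = longest = max(26, 18, 20)
= 26 (Path A)


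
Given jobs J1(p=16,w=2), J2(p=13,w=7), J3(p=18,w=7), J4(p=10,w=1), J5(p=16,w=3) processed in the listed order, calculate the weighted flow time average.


Completion times:
  J1: C=16, w×C=2×16=32
  J2: C=29, w×C=7×29=203
  J3: C=47, w×C=7×47=329
  J4: C=57, w×C=1×57=57
  J5: C=73, w×C=3×73=219
Sum w×C = 840
Sum w = 20
Weighted avg = 840/20
= 42.00


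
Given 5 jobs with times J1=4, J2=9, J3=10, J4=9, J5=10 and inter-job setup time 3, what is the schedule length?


Makespan = Σ processing + (n-1) × setup
= (4 + 9 + 10 + 9 + 10) + (5-1)×3
= 42 + 12
= 54 time units


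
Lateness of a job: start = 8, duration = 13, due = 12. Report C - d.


Completion = 8 + 13 = 21
Lateness = C - d = 21 - 12
= 9


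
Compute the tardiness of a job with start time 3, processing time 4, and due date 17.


Completion = start + processing = 3 + 4 = 7
Tardiness = max(0, C - d) = max(0, 7 - 17)
= max(0, -10)
= 0


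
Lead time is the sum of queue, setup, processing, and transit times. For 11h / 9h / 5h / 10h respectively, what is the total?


Lead time = queue + setup + processing + transit
= 11 + 9 + 5 + 10
= 35 hours


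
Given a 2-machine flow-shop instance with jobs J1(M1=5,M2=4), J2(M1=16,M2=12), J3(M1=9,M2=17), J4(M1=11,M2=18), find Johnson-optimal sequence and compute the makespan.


Johnson's rule:
Group 1 (M1≤M2, sort by M1): ['J3', 'J4']
Group 2 (M1>M2, sort desc M2): ['J2', 'J1']
Sequence: J3 → J4 → J2 → J1
Makespan calculation:
  J3: M1 done=9, M2 done=26
  J4: M1 done=20, M2 done=44
  J2: M1 done=36, M2 done=56
  J1: M1 done=41, M2 done=60
= Sequence: J3 → J4 → J2 → J1, Makespan: 60


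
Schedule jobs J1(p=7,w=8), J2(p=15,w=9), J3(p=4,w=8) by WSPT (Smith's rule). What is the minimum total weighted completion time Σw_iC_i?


WSPT order (by p/w): J3 → J1 → J2
  J3: C=4, w·C=8×4=32
  J1: C=11, w·C=8×11=88
  J2: C=26, w·C=9×26=234
Σ w·C = 354
= 354


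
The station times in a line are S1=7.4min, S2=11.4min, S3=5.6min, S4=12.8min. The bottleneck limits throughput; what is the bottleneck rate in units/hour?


Bottleneck = longest station time
Station times: [7.4, 11.4, 5.6, 12.8]
Max = 12.8 min
Rate = 60 / 12.8
= 4.69 units/hour (bottleneck: 12.8min)


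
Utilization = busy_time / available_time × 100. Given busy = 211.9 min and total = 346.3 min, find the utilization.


Utilization = busy / total × 100
= 211.9 / 346.3 × 100
= 61.2%


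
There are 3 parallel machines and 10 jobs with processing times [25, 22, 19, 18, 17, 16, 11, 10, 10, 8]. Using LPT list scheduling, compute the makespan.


Jobs (LPT sorted): [25, 22, 19, 18, 17, 16, 11, 10, 10, 8]
Machines: 3
  J=25 → Machine 1 (load: 0+25=25)
  J=22 → Machine 2 (load: 0+22=22)
  J=19 → Machine 3 (load: 0+19=19)
  J=18 → Machine 3 (load: 19+18=37)
  J=17 → Machine 2 (load: 22+17=39)
  J=16 → Machine 1 (load: 25+16=41)
  J=11 → Machine 3 (load: 37+11=48)
  J=10 → Machine 2 (load: 39+10=49)
  J=10 → Machine 1 (load: 41+10=51)
  J=8 → Machine 3 (load: 48+8=56)
Machine loads: [51, 49, 56]
Makespan = max = 56 time units


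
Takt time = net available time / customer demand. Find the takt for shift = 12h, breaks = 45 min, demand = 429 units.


Available = 12×60 - 45 = 675 min
Takt time = 675 / 429
= 1.57 min/unit


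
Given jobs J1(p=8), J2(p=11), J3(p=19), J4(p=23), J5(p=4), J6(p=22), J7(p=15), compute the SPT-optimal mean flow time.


SPT order: J5 → J1 → J2 → J7 → J3 → J6 → J4
Completion times:
  J5: C=4
  J1: C=12
  J2: C=23
  J7: C=38
  J3: C=57
  J6: C=79
  J4: C=102
Sum = 315, n = 7
Mean flow = 315/7
= 45.00


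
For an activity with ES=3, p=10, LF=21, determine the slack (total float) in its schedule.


EF = ES + duration = 3 + 10 = 13
LS = LF - duration = 21 - 10 = 11
Total Float = LF - EF = 21 - 13
(or LS - ES = 11 - 3)
= 8


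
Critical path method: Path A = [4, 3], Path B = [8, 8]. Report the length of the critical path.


Path A: 4 + 3 = 7
Path B: 8 + 8 = 16
Critical path = longest = max(7, 16)
= 16 (Path B)


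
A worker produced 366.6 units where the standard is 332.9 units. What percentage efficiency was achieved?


Efficiency = (actual / standard) × 100
= (366.6 / 332.9) × 100
= 110.1%


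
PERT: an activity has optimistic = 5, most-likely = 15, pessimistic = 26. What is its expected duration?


te = (o + 4m + p) / 6
= (5 + 4×15 + 26) / 6
= (5 + 60 + 26) / 6
= 91 / 6
= 15.17


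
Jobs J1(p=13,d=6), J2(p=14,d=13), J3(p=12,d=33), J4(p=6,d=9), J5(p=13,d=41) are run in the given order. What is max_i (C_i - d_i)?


Lateness per job (L = C - d):
  J1: C=13, d=6, L=7
  J2: C=27, d=13, L=14
  J3: C=39, d=33, L=6
  J4: C=45, d=9, L=36
  J5: C=58, d=41, L=17
Lmax = max(7, 14, 6, 36, 17)
= 36


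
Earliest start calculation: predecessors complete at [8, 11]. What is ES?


ES = max of all predecessor completion times
Predecessors: [8, 11]
ES = max(8, 11)
= 11


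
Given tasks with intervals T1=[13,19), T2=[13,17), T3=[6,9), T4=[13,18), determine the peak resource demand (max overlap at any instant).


Check each time point for overlaps:
  t=13: 3 tasks active (T1, T2, T4)
Max concurrent = 3


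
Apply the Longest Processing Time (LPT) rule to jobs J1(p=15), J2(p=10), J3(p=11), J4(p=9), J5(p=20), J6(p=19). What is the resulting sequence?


LPT: sort by longest processing time first
  J5: p=20
  J6: p=19
  J1: p=15
  J3: p=11
  J2: p=10
  J4: p=9
Order: J5 → J6 → J1 → J3 → J2 → J4


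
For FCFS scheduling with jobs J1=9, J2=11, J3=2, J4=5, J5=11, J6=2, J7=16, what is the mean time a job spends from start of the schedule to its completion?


Completion times:
  J1: completes at 9
  J2: completes at 20
  J3: completes at 22
  J4: completes at 27
  J5: completes at 38
  J6: completes at 40
  J7: completes at 56
Sum = 212
Average = 212/7
= 30.29


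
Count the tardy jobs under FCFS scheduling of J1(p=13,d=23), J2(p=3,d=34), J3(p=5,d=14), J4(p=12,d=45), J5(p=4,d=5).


Completion vs due date:
  J1: C=13, d=23 → on time
  J2: C=16, d=34 → on time
  J3: C=21, d=14 → TARDY
  J4: C=33, d=45 → on time
  J5: C=37, d=5 → TARDY
Tardy jobs: J3, J5
Count = 2


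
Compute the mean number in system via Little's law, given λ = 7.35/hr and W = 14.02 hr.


Little's law: L = λ × W
= 7.35 × 14.02
= 103.05


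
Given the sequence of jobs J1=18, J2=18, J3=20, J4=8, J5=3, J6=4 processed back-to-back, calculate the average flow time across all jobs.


Completion times:
  J1: completes at 18
  J2: completes at 36
  J3: completes at 56
  J4: completes at 64
  J5: completes at 67
  J6: completes at 71
Sum = 312
Average = 312/6
= 52.00


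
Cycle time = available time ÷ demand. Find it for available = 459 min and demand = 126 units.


Cycle time = available time / demand
= 459 / 126
= 3.64 min/unit


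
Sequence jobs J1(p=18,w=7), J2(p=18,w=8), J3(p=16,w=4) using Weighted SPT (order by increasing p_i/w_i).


WSPT (Smith's rule): sort by p/w ascending
  J2: p/w = 18/8 = 2.250
  J1: p/w = 18/7 = 2.571
  J3: p/w = 16/4 = 4.000
Order: J2 → J1 → J3


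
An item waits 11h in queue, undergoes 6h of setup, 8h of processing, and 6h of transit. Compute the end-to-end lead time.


Lead time = queue + setup + processing + transit
= 11 + 6 + 8 + 6
= 31 hours


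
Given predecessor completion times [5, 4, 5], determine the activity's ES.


ES = max of all predecessor completion times
Predecessors: [5, 4, 5]
ES = max(5, 4, 5)
= 5


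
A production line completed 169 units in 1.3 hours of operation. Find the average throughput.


Throughput = units / time
= 169 / 1.3
= 130.0 units/hour


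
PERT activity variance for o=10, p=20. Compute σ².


σ² = ((p - o) / 6)² = (p - o)² / 36
= (20 - 10)² / 36
= 10² / 36
= 100 / 36
= 2.7778


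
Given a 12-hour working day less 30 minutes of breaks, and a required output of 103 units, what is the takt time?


Available = 12×60 - 30 = 690 min
Takt time = 690 / 103
= 6.70 min/unit


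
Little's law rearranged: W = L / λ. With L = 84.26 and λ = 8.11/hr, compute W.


Little's law: L = λW → W = L / λ
= 84.26 / 8.11
= 10.39 hours


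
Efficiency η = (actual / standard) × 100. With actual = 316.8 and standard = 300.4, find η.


Efficiency = (actual / standard) × 100
= (316.8 / 300.4) × 100
= 105.5%


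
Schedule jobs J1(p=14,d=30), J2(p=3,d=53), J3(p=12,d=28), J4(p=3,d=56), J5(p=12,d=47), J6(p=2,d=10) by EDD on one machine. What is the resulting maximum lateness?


EDD order: J6 → J3 → J1 → J5 → J2 → J4
Completion and lateness:
  J6: C=2, d=10, L=2-10=-8
  J3: C=14, d=28, L=14-28=-14
  J1: C=28, d=30, L=28-30=-2
  J5: C=40, d=47, L=40-47=-7
  J2: C=43, d=53, L=43-53=-10
  J4: C=46, d=56, L=46-56=-10
Lmax = max(-8, -14, -2, -7, -10, -10)
= -2


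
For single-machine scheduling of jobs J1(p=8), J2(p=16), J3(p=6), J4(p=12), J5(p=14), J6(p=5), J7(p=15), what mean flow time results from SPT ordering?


SPT order: J6 → J3 → J1 → J4 → J5 → J7 → J2
Completion times:
  J6: C=5
  J3: C=11
  J1: C=19
  J4: C=31
  J5: C=45
  J7: C=60
  J2: C=76
Sum = 247, n = 7
Mean flow = 247/7
= 35.29


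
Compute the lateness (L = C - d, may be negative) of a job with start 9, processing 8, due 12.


Completion = 9 + 8 = 17
Lateness = C - d = 17 - 12
= 5


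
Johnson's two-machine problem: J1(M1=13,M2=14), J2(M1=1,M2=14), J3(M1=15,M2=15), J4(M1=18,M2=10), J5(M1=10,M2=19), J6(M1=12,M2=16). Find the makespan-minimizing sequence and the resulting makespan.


Johnson's rule:
Group 1 (M1≤M2, sort by M1): ['J2', 'J5', 'J6', 'J1', 'J3']
Group 2 (M1>M2, sort desc M2): ['J4']
Sequence: J2 → J5 → J6 → J1 → J3 → J4
Makespan calculation:
  J2: M1 done=1, M2 done=15
  J5: M1 done=11, M2 done=34
  J6: M1 done=23, M2 done=50
  J1: M1 done=36, M2 done=64
  J3: M1 done=51, M2 done=79
  J4: M1 done=69, M2 done=89
= Sequence: J2 → J5 → J6 → J1 → J3 → J4, Makespan: 89


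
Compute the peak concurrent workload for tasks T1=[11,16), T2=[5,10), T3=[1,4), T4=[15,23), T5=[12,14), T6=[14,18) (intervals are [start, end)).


Check each time point for overlaps:
  t=15: 3 tasks active (T1, T4, T6)
Max concurrent = 3


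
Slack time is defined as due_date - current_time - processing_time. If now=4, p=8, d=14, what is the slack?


Slack = due - current_time - processing
= 14 - 4 - 8
= 2


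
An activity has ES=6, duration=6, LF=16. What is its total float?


EF = ES + duration = 6 + 6 = 12
LS = LF - duration = 16 - 6 = 10
Total Float = LF - EF = 16 - 12
(or LS - ES = 10 - 6)
= 4


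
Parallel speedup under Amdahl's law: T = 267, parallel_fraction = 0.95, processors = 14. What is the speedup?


Amdahl's law: T_p = T × ((1-p) + p/N)
= 267 × ((1-0.95) + 0.95/14)
= 267 × (0.05 + 0.0679)
= 267 × 0.1179
= 31.47
Speedup = 267/31.47
= 8.48×


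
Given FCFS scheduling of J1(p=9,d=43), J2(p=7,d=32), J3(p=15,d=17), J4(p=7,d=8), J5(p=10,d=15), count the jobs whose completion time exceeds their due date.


Completion vs due date:
  J1: C=9, d=43 → on time
  J2: C=16, d=32 → on time
  J3: C=31, d=17 → TARDY
  J4: C=38, d=8 → TARDY
  J5: C=48, d=15 → TARDY
Tardy jobs: J3, J4, J5
Count = 3
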